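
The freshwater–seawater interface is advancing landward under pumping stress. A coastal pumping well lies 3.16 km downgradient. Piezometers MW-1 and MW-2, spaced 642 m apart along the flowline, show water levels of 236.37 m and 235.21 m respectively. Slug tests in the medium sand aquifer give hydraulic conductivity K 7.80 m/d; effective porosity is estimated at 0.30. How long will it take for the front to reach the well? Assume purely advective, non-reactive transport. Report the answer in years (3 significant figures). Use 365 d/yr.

184 years

Hydraulic gradient i = (236.37 − 235.21) / 642 = 1.16 / 642 = 0.001807
q = Ki = 7.80 × 0.001807 = 0.01409 m/d
v = Ki/n = 7.80·0.001807/0.30 = 0.04698 m/d
L = 3.16 km = 3160 m
t = L / v = 3160 / 0.04698 = 67270 d
   = 67270 / 365 = 184 yr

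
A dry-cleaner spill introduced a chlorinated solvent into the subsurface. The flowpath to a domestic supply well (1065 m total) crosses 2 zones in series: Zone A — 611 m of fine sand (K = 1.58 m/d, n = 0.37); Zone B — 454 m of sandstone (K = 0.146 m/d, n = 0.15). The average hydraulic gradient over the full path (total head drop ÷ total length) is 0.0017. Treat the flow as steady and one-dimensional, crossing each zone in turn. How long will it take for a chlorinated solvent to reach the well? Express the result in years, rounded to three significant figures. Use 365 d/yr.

For zones in series the flux q is common to all zones; the equivalent conductivity is the harmonic (thickness-weighted) mean, K_eq = L_total / Σ(L_j/K_j).
Σ(L/K) = 611/1.58 + 454/0.146 = 386.7 + 3110 = 3496 d
K_eq = L_total / Σ(L/K) = 1065 / 3496 = 0.3046 m/d
q = K_eq · i = 0.3046 × 0.0017 = 5.178e-4 m/d (same in every zone)
Zone A: v = q/n = 5.178e-4/0.37 = 0.001400 m/d → t_A = 611/0.001400 = 436600 d
Zone B: v = q/n = 5.178e-4/0.15 = 0.003452 m/d → t_B = 454/0.003452 = 131500 d
Total t = 436600 + 131500 = 568100 d
   = 568100 / 365 = 1560 yr

1560 years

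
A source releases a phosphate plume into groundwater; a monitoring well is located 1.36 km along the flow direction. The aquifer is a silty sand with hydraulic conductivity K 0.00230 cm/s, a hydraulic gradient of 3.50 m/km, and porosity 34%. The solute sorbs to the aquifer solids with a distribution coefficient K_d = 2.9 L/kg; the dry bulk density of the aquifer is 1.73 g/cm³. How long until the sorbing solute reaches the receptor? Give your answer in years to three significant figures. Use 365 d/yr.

K = 0.00230 cm/s × 864 = 1.987 m/d
Specific discharge q = 1.987 × 0.0035 = 0.006955 m/d
v = Ki/n = 1.987·0.0035/0.34 = 0.02046 m/d
Retardation R = 1 + ρ_b·K_d/n = 1 + 1.73×2.9/0.34 = 15.76
Contaminant velocity v_c = v/R = 0.02046/15.76 = 0.001298 m/d
L = 1.36 km = 1360 m
t = L/v_c = 1360/0.001298 = 1.047e6 d
   = 1.047e6/365 = 2870 yr

2870 years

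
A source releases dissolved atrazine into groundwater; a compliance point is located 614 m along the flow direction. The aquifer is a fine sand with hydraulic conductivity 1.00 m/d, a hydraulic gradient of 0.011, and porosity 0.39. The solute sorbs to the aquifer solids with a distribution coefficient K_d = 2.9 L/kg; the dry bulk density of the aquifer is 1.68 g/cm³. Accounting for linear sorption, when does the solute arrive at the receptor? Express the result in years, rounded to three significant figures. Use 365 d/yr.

805 years

Specific discharge q = 1.00 × 0.011 = 0.01100 m/d
v_s = q/n_e = 0.01100/0.39 = 0.02821 m/d
Retardation R = 1 + ρ_b·K_d/n = 1 + 1.68×2.9/0.39 = 13.49
Contaminant velocity v_c = v/R = 0.02821/13.49 = 0.002090 m/d
t = L/v_c = 614/0.002090 = 293700 d
   = 293700/365 = 805 yr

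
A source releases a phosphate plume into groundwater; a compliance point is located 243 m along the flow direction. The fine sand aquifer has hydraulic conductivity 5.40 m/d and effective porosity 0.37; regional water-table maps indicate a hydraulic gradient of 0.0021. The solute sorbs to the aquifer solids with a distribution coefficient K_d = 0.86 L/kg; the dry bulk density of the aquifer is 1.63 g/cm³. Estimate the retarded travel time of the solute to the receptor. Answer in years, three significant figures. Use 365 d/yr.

104 years

q = Ki = 5.40 × 0.0021 = 0.01134 m/d
Seepage velocity v = q / n = 0.01134 / 0.37 = 0.03065 m/d
Retardation R = 1 + ρ_b·K_d/n = 1 + 1.63×0.86/0.37 = 4.789
Contaminant velocity v_c = v/R = 0.03065/4.789 = 0.006400 m/d
t = L/v_c = 243/0.006400 = 37970 d
   = 37970/365 = 104 yr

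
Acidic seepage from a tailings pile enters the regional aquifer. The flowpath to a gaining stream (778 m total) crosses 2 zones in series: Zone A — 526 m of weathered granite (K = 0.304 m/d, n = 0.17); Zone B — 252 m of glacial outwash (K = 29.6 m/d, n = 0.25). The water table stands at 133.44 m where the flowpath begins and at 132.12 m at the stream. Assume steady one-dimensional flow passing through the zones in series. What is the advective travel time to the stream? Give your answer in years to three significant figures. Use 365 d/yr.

Total head drop ΔH = 133.44 − 132.12 = 1.32 m
Steady 1-D flow in series ⇒ the Darcy flux q is identical in every zone and the zone head losses add (resistances L/K in series).
Σ(L/K) = 526/0.304 + 252/29.6 = 1730 + 8.514 = 1739 d
q = ΔH / Σ(L/K) = 1.32 / 1739 = 7.592e-4 m/d (same in every zone)
Zone A: v = q/n = 7.592e-4/0.17 = 0.004466 m/d → t_A = 526/0.004466 = 117800 d
Zone B: v = q/n = 7.592e-4/0.25 = 0.003037 m/d → t_B = 252/0.003037 = 82990 d
Total t = 117800 + 82990 = 200800 d
   = 200800 / 365 = 550 yr

550 years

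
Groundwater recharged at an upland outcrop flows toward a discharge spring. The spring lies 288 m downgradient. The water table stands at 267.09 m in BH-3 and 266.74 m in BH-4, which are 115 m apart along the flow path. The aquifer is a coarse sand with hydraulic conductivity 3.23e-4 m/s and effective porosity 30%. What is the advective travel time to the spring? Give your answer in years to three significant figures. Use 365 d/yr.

Hydraulic gradient i = (267.09 − 266.74) / 115 = 0.35 / 115 = 0.003043
K = 3.23e-4 m/s × 86400 s/d = 27.91 m/d
Specific discharge q = 27.91 × 0.003043 = 0.08493 m/d
v_s = q/n_e = 0.08493/0.30 = 0.2831 m/d
t = L / v = 288 / 0.2831 = 1017 d
   = 1017 / 365 = 2.79 yr

2.79 years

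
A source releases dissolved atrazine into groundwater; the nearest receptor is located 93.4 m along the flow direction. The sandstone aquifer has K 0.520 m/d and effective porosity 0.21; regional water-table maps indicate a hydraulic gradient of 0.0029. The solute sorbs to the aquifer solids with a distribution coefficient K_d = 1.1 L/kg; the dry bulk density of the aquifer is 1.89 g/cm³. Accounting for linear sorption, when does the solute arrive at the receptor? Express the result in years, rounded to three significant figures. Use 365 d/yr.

Specific discharge q = 0.520 × 0.0029 = 0.001508 m/d
v_s = q/n_e = 0.001508/0.21 = 0.007181 m/d
Retardation R = 1 + ρ_b·K_d/n = 1 + 1.89×1.1/0.21 = 10.90
Contaminant velocity v_c = v/R = 0.007181/10.90 = 6.588e-4 m/d
t = L/v_c = 93.4/6.588e-4 = 141800 d
   = 141800/365 = 388 yr

388 years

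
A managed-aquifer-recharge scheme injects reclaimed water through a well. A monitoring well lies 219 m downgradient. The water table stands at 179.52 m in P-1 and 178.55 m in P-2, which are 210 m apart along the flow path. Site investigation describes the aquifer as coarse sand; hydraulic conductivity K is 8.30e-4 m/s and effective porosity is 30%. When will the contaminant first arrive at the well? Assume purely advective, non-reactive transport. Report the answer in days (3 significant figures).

Hydraulic gradient i = (179.52 − 178.55) / 210 = 0.97 / 210 = 0.004619
K = 8.30e-4 m/s × 86400 s/d = 71.71 m/d
Darcy flux q = K·i = 71.71 × 0.004619 = 0.3312 m/d
Average linear velocity = 0.3312 / 0.30 = 1.104 m/d
t = L / v = 219 / 1.104 = 198.3 d

198 days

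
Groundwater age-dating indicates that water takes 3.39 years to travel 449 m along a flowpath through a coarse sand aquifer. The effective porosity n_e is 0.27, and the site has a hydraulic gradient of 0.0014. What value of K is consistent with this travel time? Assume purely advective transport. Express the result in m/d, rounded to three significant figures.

t = 3.39 years = 1237 d
v = L / t = 449 / 1237 = 0.3629 m/d
K = v · n / i = 0.3629 × 0.27 / 0.0014 = 70.0 m/d

70.0 m/d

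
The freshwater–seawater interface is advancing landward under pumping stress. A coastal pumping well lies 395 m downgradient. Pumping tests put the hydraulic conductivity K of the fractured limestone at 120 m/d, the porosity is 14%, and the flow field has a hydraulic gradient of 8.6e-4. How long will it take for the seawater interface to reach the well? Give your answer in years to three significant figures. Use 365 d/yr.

1.47 years

Specific discharge q = 120 × 8.6e-4 = 0.1032 m/d
Seepage velocity v = q / n = 0.1032 / 0.14 = 0.7371 m/d
t = L / v = 395 / 0.7371 = 535.9 d
   = 535.9 / 365 = 1.47 yr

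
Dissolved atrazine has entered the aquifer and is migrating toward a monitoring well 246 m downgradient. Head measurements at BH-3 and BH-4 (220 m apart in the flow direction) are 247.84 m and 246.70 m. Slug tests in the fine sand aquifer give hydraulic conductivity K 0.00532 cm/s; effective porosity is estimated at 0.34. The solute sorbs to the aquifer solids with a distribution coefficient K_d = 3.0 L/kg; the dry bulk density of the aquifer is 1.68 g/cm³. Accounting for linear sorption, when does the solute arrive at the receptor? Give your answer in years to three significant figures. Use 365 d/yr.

152 years

Hydraulic gradient i = (247.84 − 246.70) / 220 = 1.14 / 220 = 0.005182
K = 0.00532 cm/s × 864 = 4.596 m/d
Darcy flux q = K·i = 4.596 × 0.005182 = 0.02382 m/d
Seepage velocity v = q / n = 0.02382 / 0.34 = 0.07005 m/d
Retardation R = 1 + ρ_b·K_d/n = 1 + 1.68×3.0/0.34 = 15.82
Contaminant velocity v_c = v/R = 0.07005/15.82 = 0.004427 m/d
t = L/v_c = 246/0.004427 = 55570 d
   = 55570/365 = 152 yr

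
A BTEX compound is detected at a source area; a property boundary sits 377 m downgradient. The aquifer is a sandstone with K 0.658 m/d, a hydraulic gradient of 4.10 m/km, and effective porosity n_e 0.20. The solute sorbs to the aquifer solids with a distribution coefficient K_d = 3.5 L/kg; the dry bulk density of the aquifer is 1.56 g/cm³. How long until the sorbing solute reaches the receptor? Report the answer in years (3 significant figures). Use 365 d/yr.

Darcy flux q = K·i = 0.658 × 0.0041 = 0.002698 m/d
v = Ki/n = 0.658·0.0041/0.20 = 0.01349 m/d
Retardation R = 1 + ρ_b·K_d/n = 1 + 1.56×3.5/0.20 = 28.30
Contaminant velocity v_c = v/R = 0.01349/28.30 = 4.766e-4 m/d
t = L/v_c = 377/4.766e-4 = 790900 d
   = 790900/365 = 2170 yr

2170 years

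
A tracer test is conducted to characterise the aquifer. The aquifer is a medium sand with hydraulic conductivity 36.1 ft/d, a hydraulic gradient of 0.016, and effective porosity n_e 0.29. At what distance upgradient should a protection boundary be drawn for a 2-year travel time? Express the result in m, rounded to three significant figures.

K = 36.1 ft/d × 0.3048 = 11.00 m/d
Darcy flux q = K·i = 11.00 × 0.016 = 0.1761 m/d
Seepage velocity v = q / n = 0.1761 / 0.29 = 0.6071 m/d
T = 2 yr × 365 = 730 d
L = v × T = 0.6071 × 730 = 443.2 m

443 m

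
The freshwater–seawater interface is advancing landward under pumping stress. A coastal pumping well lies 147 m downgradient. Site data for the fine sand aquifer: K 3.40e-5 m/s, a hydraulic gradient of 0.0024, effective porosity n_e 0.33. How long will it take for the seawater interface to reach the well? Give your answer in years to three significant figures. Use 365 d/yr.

18.9 years

K = 3.40e-5 m/s × 86400 s/d = 2.938 m/d
Darcy flux q = K·i = 2.938 × 0.0024 = 0.007050 m/d
Seepage velocity v = q / n = 0.007050 / 0.33 = 0.02136 m/d
t = L / v = 147 / 0.02136 = 6881 d
   = 6881 / 365 = 18.9 yr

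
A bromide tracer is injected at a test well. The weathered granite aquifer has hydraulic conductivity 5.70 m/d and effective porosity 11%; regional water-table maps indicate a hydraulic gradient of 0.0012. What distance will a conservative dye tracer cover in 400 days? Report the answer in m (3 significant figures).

24.9 m

Darcy flux q = K·i = 5.70 × 0.0012 = 0.006840 m/d
v_s = q/n_e = 0.006840/0.11 = 0.06218 m/d
L = v × T = 0.06218 × 400 = 24.87 m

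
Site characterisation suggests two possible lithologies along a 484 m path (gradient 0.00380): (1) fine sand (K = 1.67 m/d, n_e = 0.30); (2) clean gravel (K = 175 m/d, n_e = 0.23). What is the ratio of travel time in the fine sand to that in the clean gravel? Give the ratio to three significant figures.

137

Unit 1 (fine sand): v = 1.67×0.0038/0.30 = 0.02115 m/d, t = 484/0.02115 = 22880 d
Unit 2 (clean gravel): v = 175×0.0038/0.23 = 2.891 m/d, t = 484/2.891 = 167.4 d
t(fine sand) / t(clean gravel) = 22880/167.4 = 137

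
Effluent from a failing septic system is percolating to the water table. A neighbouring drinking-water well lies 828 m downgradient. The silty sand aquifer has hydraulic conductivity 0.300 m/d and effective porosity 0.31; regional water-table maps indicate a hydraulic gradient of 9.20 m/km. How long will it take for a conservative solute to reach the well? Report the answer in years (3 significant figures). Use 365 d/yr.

q = Ki = 0.300 × 0.0092 = 0.002760 m/d
Seepage velocity v = q / n = 0.002760 / 0.31 = 0.008903 m/d
t = L / v = 828 / 0.008903 = 93000 d
   = 93000 / 365 = 255 yr

255 years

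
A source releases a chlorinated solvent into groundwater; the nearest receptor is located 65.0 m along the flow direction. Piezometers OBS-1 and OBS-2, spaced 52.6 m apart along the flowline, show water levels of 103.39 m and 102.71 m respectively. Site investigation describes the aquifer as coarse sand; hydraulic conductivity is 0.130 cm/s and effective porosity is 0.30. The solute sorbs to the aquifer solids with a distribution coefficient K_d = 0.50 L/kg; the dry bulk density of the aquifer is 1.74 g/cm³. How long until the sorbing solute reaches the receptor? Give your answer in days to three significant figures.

Hydraulic gradient i = (103.39 − 102.71) / 52.6 = 0.68 / 52.6 = 0.01293
K = 0.130 cm/s × 864 = 112.3 m/d
Darcy flux q = K·i = 112.3 × 0.01293 = 1.452 m/d
v = Ki/n = 112.3·0.01293/0.30 = 4.840 m/d
Retardation R = 1 + ρ_b·K_d/n = 1 + 1.74×0.50/0.30 = 3.900
Contaminant velocity v_c = v/R = 4.840/3.900 = 1.241 m/d
t = L/v_c = 65.0/1.241 = 52.37 d

52.4 days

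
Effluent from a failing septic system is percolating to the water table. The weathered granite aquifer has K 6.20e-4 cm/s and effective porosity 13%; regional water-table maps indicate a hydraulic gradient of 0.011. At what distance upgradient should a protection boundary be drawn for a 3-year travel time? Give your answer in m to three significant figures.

49.6 m

K = 6.20e-4 cm/s × 864 = 0.5357 m/d
q = Ki = 0.5357 × 0.011 = 0.005892 m/d
v_s = q/n_e = 0.005892/0.13 = 0.04533 m/d
T = 3 yr × 365 = 1095 d
L = v × T = 0.04533 × 1095 = 49.63 m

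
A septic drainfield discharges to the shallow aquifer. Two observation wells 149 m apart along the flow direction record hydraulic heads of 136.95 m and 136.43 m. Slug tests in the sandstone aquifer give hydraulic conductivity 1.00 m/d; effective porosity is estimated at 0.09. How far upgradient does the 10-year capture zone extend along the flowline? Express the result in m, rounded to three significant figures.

142 m

Hydraulic gradient i = (136.95 − 136.43) / 149 = 0.52 / 149 = 0.003490
Specific discharge q = 1.00 × 0.003490 = 0.003490 m/d
Seepage velocity v = q / n = 0.003490 / 0.09 = 0.03878 m/d
T = 10 yr × 365 = 3650 d
L = v × T = 0.03878 × 3650 = 141.5 m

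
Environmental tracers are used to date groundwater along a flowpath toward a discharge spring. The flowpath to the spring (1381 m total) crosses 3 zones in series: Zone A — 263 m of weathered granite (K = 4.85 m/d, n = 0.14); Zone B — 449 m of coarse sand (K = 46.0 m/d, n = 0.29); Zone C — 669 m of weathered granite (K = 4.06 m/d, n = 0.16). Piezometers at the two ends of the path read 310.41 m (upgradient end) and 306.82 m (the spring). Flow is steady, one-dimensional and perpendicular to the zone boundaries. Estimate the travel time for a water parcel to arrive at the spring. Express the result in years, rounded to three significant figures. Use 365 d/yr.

Total head drop ΔH = 310.41 − 306.82 = 3.59 m
Continuity: the same q passes through each zone, so ΔH = q·Σ(L_j/K_j) — the zones act as resistances in series.
Σ(L/K) = 263/4.85 + 449/46.0 + 669/4.06 = 54.23 + 9.761 + 164.8 = 228.8 d
q = ΔH / Σ(L/K) = 3.59 / 228.8 = 0.01569 m/d (same in every zone)
Zone A: v = q/n = 0.01569/0.14 = 0.1121 m/d → t_A = 263/0.1121 = 2346 d
Zone B: v = q/n = 0.01569/0.29 = 0.05411 m/d → t_B = 449/0.05411 = 8297 d
Zone C: v = q/n = 0.01569/0.16 = 0.09808 m/d → t_C = 669/0.09808 = 6821 d
Total t = 2346 + 8297 + 6821 = 17460 d
   = 17460 / 365 = 47.8 yr

47.8 years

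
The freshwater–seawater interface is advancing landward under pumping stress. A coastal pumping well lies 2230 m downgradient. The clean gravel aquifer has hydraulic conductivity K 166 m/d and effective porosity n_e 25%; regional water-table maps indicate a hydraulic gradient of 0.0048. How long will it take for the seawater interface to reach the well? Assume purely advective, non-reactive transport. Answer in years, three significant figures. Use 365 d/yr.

1.92 years

Specific discharge q = 166 × 0.0048 = 0.7968 m/d
v = Ki/n = 166·0.0048/0.25 = 3.187 m/d
t = L / v = 2230 / 3.187 = 699.7 d
   = 699.7 / 365 = 1.92 yr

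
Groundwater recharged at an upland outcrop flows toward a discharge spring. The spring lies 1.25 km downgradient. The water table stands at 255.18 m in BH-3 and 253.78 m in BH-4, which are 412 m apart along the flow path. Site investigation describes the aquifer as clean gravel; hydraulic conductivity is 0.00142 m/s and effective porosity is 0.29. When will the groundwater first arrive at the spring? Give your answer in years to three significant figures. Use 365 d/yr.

Hydraulic gradient i = (255.18 − 253.78) / 412 = 1.40 / 412 = 0.003398
K = 0.00142 m/s × 86400 s/d = 122.7 m/d
Specific discharge q = 122.7 × 0.003398 = 0.4169 m/d
v_s = q/n_e = 0.4169/0.29 = 1.438 m/d
L = 1.25 km = 1250 m
t = L / v = 1250 / 1.438 = 869.5 d
   = 869.5 / 365 = 2.38 yr

2.38 years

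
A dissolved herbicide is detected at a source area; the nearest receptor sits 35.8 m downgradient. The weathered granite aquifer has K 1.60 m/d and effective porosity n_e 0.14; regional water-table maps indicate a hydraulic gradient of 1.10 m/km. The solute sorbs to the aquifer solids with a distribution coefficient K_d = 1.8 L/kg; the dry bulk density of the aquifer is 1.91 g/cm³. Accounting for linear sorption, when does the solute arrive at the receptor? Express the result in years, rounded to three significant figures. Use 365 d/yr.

199 years

Specific discharge q = 1.60 × 0.0011 = 0.001760 m/d
Seepage velocity v = q / n = 0.001760 / 0.14 = 0.01257 m/d
Retardation R = 1 + ρ_b·K_d/n = 1 + 1.91×1.8/0.14 = 25.56
Contaminant velocity v_c = v/R = 0.01257/25.56 = 4.919e-4 m/d
t = L/v_c = 35.8/4.919e-4 = 72780 d
   = 72780/365 = 199 yr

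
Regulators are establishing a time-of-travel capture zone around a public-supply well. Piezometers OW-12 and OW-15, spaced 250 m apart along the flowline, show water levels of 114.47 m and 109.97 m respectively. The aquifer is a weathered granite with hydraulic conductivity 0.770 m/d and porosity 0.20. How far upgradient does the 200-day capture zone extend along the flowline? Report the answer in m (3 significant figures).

13.9 m

Hydraulic gradient i = (114.47 − 109.97) / 250 = 4.50 / 250 = 0.01800
Specific discharge q = 0.770 × 0.01800 = 0.01386 m/d
Average linear velocity = 0.01386 / 0.20 = 0.06930 m/d
L = v × T = 0.06930 × 200 = 13.86 m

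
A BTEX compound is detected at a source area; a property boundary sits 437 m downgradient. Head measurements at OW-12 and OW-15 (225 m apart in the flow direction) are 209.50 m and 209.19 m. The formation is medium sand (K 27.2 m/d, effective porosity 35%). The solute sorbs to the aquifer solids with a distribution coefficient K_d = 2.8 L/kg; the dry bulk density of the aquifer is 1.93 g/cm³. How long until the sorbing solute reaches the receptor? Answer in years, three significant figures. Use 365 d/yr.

184 years

Hydraulic gradient i = (209.50 − 209.19) / 225 = 0.31 / 225 = 0.001378
q = Ki = 27.2 × 0.001378 = 0.03748 m/d
Average linear velocity = 0.03748 / 0.35 = 0.1071 m/d
Retardation R = 1 + ρ_b·K_d/n = 1 + 1.93×2.8/0.35 = 16.44
Contaminant velocity v_c = v/R = 0.1071/16.44 = 0.006513 m/d
t = L/v_c = 437/0.006513 = 67100 d
   = 67100/365 = 184 yr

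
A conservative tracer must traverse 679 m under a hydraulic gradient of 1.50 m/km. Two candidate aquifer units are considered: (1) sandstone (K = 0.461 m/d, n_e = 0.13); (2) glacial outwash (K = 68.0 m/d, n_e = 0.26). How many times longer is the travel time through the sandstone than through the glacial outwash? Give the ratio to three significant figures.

73.8

Unit 1 (sandstone): v = 0.461×0.0015/0.13 = 0.005319 m/d, t = 679/0.005319 = 127700 d
Unit 2 (glacial outwash): v = 68.0×0.0015/0.26 = 0.3923 m/d, t = 679/0.3923 = 1731 d
t(sandstone) / t(glacial outwash) = 127700/1731 = 73.8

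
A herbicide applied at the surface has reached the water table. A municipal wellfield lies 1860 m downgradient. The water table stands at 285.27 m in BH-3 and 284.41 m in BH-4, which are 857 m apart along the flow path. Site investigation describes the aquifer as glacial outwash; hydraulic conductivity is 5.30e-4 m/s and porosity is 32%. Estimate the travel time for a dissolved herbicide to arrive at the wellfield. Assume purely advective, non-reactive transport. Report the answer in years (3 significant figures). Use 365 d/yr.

35.5 years

Hydraulic gradient i = (285.27 − 284.41) / 857 = 0.86 / 857 = 0.001004
K = 5.30e-4 m/s × 86400 s/d = 45.79 m/d
q = Ki = 45.79 × 0.001004 = 0.04595 m/d
v = Ki/n = 45.79·0.001004/0.32 = 0.1436 m/d
t = L / v = 1860 / 0.1436 = 12950 d
   = 12950 / 365 = 35.5 yr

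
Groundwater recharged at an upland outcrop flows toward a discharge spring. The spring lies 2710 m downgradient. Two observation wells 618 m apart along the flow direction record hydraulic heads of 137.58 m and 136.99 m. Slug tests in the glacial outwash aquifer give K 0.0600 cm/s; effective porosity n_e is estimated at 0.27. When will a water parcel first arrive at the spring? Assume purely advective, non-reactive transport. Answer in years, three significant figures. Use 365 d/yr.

40.5 years

Hydraulic gradient i = (137.58 − 136.99) / 618 = 0.59 / 618 = 9.547e-4
K = 0.0600 cm/s × 864 = 51.84 m/d
Darcy flux q = K·i = 51.84 × 9.547e-4 = 0.04949 m/d
v_s = q/n_e = 0.04949/0.27 = 0.1833 m/d
t = L / v = 2710 / 0.1833 = 14780 d
   = 14780 / 365 = 40.5 yr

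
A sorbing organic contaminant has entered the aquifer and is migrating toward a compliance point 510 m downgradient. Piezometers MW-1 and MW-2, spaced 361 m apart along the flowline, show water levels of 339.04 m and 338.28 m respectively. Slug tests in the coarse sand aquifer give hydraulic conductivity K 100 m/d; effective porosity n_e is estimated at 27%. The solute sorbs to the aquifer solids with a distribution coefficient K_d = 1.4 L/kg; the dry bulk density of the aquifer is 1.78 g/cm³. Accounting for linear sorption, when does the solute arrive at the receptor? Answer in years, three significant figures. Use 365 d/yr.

18.3 years

Hydraulic gradient i = (339.04 − 338.28) / 361 = 0.76 / 361 = 0.002105
Specific discharge q = 100 × 0.002105 = 0.2105 m/d
v_s = q/n_e = 0.2105/0.27 = 0.7797 m/d
Retardation R = 1 + ρ_b·K_d/n = 1 + 1.78×1.4/0.27 = 10.23
Contaminant velocity v_c = v/R = 0.7797/10.23 = 0.07622 m/d
t = L/v_c = 510/0.07622 = 6691 d
   = 6691/365 = 18.3 yr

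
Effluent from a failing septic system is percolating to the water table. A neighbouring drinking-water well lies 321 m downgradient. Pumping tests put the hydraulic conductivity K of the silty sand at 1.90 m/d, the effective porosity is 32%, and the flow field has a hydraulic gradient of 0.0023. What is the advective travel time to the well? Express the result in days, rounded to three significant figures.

q = Ki = 1.90 × 0.0023 = 0.004370 m/d
v = Ki/n = 1.90·0.0023/0.32 = 0.01366 m/d
t = L / v = 321 / 0.01366 = 23510 d

23500 days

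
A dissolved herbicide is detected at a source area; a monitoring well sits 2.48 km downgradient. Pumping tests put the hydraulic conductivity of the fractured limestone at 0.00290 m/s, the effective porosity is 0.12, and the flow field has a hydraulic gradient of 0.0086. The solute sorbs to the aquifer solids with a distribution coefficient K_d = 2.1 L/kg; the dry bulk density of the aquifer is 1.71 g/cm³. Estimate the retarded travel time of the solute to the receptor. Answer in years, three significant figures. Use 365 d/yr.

11.7 years

K = 0.00290 m/s × 86400 s/d = 250.6 m/d
Specific discharge q = 250.6 × 0.0086 = 2.155 m/d
Average linear velocity = 2.155 / 0.12 = 17.96 m/d
Retardation R = 1 + ρ_b·K_d/n = 1 + 1.71×2.1/0.12 = 30.93
Contaminant velocity v_c = v/R = 17.96/30.93 = 0.5807 m/d
L = 2.48 km = 2480 m
t = L/v_c = 2480/0.5807 = 4271 d
   = 4271/365 = 11.7 yr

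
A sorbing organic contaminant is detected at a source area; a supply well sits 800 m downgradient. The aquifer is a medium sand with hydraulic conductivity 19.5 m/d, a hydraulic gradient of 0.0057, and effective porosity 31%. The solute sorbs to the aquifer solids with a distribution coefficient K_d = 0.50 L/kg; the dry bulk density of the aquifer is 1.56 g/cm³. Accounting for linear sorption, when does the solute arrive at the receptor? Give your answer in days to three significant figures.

7850 days

Specific discharge q = 19.5 × 0.0057 = 0.1112 m/d
v = Ki/n = 19.5·0.0057/0.31 = 0.3585 m/d
Retardation R = 1 + ρ_b·K_d/n = 1 + 1.56×0.50/0.31 = 3.516
Contaminant velocity v_c = v/R = 0.3585/3.516 = 0.1020 m/d
t = L/v_c = 800/0.1020 = 7845 d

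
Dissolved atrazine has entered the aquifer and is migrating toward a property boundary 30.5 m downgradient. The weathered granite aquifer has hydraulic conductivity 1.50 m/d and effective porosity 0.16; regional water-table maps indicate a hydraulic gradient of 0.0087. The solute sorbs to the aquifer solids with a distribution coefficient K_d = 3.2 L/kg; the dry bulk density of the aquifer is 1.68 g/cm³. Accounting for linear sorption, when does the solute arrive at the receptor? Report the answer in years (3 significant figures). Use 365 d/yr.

35.4 years

q = Ki = 1.50 × 0.0087 = 0.01305 m/d
v = Ki/n = 1.50·0.0087/0.16 = 0.08156 m/d
Retardation R = 1 + ρ_b·K_d/n = 1 + 1.68×3.2/0.16 = 34.60
Contaminant velocity v_c = v/R = 0.08156/34.60 = 0.002357 m/d
t = L/v_c = 30.5/0.002357 = 12940 d
   = 12940/365 = 35.4 yr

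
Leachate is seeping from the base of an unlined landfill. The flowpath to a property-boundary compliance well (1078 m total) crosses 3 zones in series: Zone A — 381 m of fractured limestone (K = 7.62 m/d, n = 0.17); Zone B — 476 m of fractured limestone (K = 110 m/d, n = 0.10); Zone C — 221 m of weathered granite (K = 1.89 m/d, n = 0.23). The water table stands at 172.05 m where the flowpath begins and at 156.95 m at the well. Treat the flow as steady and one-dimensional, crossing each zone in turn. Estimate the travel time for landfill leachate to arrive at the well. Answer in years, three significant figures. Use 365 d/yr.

Total head drop ΔH = 172.05 − 156.95 = 15.10 m
Steady 1-D flow in series ⇒ the Darcy flux q is identical in every zone and the zone head losses add (resistances L/K in series).
Σ(L/K) = 381/7.62 + 476/110 + 221/1.89 = 50.00 + 4.327 + 116.9 = 171.3 d
q = ΔH / Σ(L/K) = 15.10 / 171.3 = 0.08817 m/d (same in every zone)
Zone A: v = q/n = 0.08817/0.17 = 0.5187 m/d → t_A = 381/0.5187 = 734.6 d
Zone B: v = q/n = 0.08817/0.10 = 0.8817 m/d → t_B = 476/0.8817 = 539.9 d
Zone C: v = q/n = 0.08817/0.23 = 0.3834 m/d → t_C = 221/0.3834 = 576.5 d
Total t = 734.6 + 539.9 + 576.5 = 1851 d
   = 1851 / 365 = 5.07 yr

5.07 years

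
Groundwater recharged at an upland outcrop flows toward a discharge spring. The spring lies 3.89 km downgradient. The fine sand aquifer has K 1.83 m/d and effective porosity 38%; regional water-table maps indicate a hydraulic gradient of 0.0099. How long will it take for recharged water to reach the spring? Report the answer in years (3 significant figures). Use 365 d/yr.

224 years

q = Ki = 1.83 × 0.0099 = 0.01812 m/d
Average linear velocity = 0.01812 / 0.38 = 0.04768 m/d
L = 3.89 km = 3890 m
t = L / v = 3890 / 0.04768 = 81590 d
   = 81590 / 365 = 224 yr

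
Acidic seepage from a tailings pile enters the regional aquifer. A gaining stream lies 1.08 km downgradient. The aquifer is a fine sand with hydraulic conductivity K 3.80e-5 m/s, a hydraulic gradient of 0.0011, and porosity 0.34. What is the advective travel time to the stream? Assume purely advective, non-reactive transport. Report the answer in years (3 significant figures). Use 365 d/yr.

279 years

K = 3.80e-5 m/s × 86400 s/d = 3.283 m/d
q = Ki = 3.283 × 0.0011 = 0.003612 m/d
Average linear velocity = 0.003612 / 0.34 = 0.01062 m/d
L = 1.08 km = 1080 m
t = L / v = 1080 / 0.01062 = 101700 d
   = 101700 / 365 = 279 yr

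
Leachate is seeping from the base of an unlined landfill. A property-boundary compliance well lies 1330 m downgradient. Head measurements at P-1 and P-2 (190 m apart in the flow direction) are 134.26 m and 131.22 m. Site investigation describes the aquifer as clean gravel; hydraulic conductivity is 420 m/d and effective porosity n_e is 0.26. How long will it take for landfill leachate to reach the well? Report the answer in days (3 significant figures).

Hydraulic gradient i = (134.26 − 131.22) / 190 = 3.04 / 190 = 0.01600
q = Ki = 420 × 0.01600 = 6.720 m/d
Seepage velocity v = q / n = 6.720 / 0.26 = 25.85 m/d
t = L / v = 1330 / 25.85 = 51.46 d

51.5 days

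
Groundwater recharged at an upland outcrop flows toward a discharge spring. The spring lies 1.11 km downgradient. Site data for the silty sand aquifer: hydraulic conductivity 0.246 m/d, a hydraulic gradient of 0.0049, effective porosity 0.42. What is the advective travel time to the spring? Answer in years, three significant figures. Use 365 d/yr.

q = Ki = 0.246 × 0.0049 = 0.001205 m/d
v = Ki/n = 0.246·0.0049/0.42 = 0.002870 m/d
L = 1.11 km = 1110 m
t = L / v = 1110 / 0.002870 = 386800 d
   = 386800 / 365 = 1060 yr

1060 years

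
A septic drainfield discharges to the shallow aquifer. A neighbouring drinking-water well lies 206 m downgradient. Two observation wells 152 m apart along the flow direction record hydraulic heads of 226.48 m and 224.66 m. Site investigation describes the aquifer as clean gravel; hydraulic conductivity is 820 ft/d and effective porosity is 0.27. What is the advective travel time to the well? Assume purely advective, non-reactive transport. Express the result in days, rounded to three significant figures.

Hydraulic gradient i = (226.48 − 224.66) / 152 = 1.82 / 152 = 0.01197
K = 820 ft/d × 0.3048 = 249.9 m/d
Specific discharge q = 249.9 × 0.01197 = 2.993 m/d
Seepage velocity v = q / n = 2.993 / 0.27 = 11.08 m/d
t = L / v = 206 / 11.08 = 18.59 d

18.6 days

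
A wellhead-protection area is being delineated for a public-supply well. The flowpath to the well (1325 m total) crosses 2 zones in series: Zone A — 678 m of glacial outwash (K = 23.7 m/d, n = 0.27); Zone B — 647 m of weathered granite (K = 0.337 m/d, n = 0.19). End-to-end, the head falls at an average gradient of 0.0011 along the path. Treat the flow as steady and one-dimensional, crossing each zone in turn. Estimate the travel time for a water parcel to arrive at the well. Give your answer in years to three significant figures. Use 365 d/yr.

Steady 1-D flow in series ⇒ the Darcy flux q is identical in every zone and the zone head losses add (resistances L/K in series).
Σ(L/K) = 678/23.7 + 647/0.337 = 28.61 + 1920 = 1948 d
K_eq = L_total / Σ(L/K) = 1325 / 1948 = 0.6800 m/d
q = K_eq · i = 0.6800 × 0.0011 = 7.480e-4 m/d (same in every zone)
Zone A: v = q/n = 7.480e-4/0.27 = 0.002770 m/d → t_A = 678/0.002770 = 244700 d
Zone B: v = q/n = 7.480e-4/0.19 = 0.003937 m/d → t_B = 647/0.003937 = 164300 d
Total t = 244700 + 164300 = 409100 d
   = 409100 / 365 = 1120 yr

1120 years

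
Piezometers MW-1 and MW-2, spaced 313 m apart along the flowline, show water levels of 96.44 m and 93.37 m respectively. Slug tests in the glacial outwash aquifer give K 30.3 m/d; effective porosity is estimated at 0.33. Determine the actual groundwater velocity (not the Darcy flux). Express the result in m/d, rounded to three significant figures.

Hydraulic gradient i = (96.44 − 93.37) / 313 = 3.07 / 313 = 0.009808
Specific discharge q = 30.3 × 0.009808 = 0.2972 m/d
Average linear velocity = 0.2972 / 0.33 = 0.9006 m/d

0.901 m/d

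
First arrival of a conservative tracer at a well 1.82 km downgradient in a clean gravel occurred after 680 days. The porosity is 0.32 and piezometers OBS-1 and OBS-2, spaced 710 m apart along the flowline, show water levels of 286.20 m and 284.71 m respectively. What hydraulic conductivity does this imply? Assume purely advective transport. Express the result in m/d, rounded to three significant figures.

Hydraulic gradient i = (286.20 − 284.71) / 710 = 1.49 / 710 = 0.002099
L = 1.82 km = 1820 m
v = L / t = 1820 / 680 = 2.676 m/d
K = v · n / i = 2.676 × 0.32 / 0.002099 = 408 m/d

408 m/d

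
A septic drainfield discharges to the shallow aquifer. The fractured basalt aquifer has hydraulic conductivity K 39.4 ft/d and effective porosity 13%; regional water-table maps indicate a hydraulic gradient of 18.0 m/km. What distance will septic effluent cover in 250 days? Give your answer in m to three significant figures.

K = 39.4 ft/d × 0.3048 = 12.01 m/d
Darcy flux q = K·i = 12.01 × 0.018 = 0.2162 m/d
Seepage velocity v = q / n = 0.2162 / 0.13 = 1.663 m/d
L = v × T = 1.663 × 250 = 415.7 m

416 m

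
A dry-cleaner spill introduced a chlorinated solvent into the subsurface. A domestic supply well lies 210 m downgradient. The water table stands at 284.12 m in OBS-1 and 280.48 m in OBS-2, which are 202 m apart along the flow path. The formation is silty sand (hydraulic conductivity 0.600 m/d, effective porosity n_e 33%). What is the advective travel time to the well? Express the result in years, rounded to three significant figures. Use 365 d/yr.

17.6 years

Hydraulic gradient i = (284.12 − 280.48) / 202 = 3.64 / 202 = 0.01802
Darcy flux q = K·i = 0.600 × 0.01802 = 0.01081 m/d
Average linear velocity = 0.01081 / 0.33 = 0.03276 m/d
t = L / v = 210 / 0.03276 = 6410 d
   = 6410 / 365 = 17.6 yr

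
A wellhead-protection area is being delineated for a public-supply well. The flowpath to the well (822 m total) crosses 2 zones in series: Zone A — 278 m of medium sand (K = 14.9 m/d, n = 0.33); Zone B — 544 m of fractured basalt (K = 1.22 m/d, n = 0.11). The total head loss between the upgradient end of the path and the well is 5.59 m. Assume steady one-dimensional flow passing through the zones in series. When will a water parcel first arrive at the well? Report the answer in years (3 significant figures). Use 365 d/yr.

Steady 1-D flow in series ⇒ the Darcy flux q is identical in every zone and the zone head losses add (resistances L/K in series).
Σ(L/K) = 278/14.9 + 544/1.22 = 18.66 + 445.9 = 464.6 d
q = ΔH / Σ(L/K) = 5.59 / 464.6 = 0.01203 m/d (same in every zone)
Zone A: v = q/n = 0.01203/0.33 = 0.03646 m/d → t_A = 278/0.03646 = 7624 d
Zone B: v = q/n = 0.01203/0.11 = 0.1094 m/d → t_B = 544/0.1094 = 4973 d
Total t = 7624 + 4973 = 12600 d
   = 12600 / 365 = 34.5 yr

34.5 years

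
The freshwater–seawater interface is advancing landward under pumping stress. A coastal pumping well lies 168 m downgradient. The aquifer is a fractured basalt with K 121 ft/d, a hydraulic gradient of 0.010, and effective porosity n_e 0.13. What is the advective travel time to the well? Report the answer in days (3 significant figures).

K = 121 ft/d × 0.3048 = 36.88 m/d
Specific discharge q = 36.88 × 0.010 = 0.3688 m/d
Seepage velocity v = q / n = 0.3688 / 0.13 = 2.837 m/d
t = L / v = 168 / 2.837 = 59.22 d

59.2 days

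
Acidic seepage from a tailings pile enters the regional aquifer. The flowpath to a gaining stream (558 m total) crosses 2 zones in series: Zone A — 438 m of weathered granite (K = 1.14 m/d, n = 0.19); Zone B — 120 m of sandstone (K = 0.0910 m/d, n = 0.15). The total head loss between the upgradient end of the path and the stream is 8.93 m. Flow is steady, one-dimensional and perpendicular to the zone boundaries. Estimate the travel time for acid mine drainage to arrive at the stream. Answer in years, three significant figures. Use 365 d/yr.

52.9 years

Continuity: the same q passes through each zone, so ΔH = q·Σ(L_j/K_j) — the zones act as resistances in series.
Σ(L/K) = 438/1.14 + 120/0.0910 = 384.2 + 1319 = 1703 d
q = ΔH / Σ(L/K) = 8.93 / 1703 = 0.005244 m/d (same in every zone)
Zone A: v = q/n = 0.005244/0.19 = 0.02760 m/d → t_A = 438/0.02760 = 15870 d
Zone B: v = q/n = 0.005244/0.15 = 0.03496 m/d → t_B = 120/0.03496 = 3432 d
Total t = 15870 + 3432 = 19300 d
   = 19300 / 365 = 52.9 yr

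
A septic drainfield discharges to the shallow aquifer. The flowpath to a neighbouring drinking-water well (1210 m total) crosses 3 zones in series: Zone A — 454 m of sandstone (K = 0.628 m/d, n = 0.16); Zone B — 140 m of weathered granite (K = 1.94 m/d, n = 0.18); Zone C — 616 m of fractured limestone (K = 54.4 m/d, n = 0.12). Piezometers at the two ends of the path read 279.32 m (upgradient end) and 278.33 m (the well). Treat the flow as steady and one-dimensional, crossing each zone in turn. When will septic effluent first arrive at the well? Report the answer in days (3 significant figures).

140000 days

Total head drop ΔH = 279.32 − 278.33 = 0.99 m
Steady 1-D flow in series ⇒ the Darcy flux q is identical in every zone and the zone head losses add (resistances L/K in series).
Σ(L/K) = 454/0.628 + 140/1.94 + 616/54.4 = 722.9 + 72.16 + 11.32 = 806.4 d
q = ΔH / Σ(L/K) = 0.99 / 806.4 = 0.001228 m/d (same in every zone)
Zone A: v = q/n = 0.001228/0.16 = 0.007673 m/d → t_A = 454/0.007673 = 59170 d
Zone B: v = q/n = 0.001228/0.18 = 0.006820 m/d → t_B = 140/0.006820 = 20530 d
Zone C: v = q/n = 0.001228/0.12 = 0.01023 m/d → t_C = 616/0.01023 = 60210 d
Total t = 59170 + 20530 + 60210 = 139900 d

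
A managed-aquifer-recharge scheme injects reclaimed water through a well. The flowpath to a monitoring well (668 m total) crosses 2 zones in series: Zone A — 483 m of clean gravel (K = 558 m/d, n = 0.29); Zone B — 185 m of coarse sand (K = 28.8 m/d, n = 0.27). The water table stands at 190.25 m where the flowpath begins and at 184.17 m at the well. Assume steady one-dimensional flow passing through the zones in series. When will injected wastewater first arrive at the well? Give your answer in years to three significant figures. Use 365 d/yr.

Total head drop ΔH = 190.25 − 184.17 = 6.08 m
Steady 1-D flow in series ⇒ the Darcy flux q is identical in every zone and the zone head losses add (resistances L/K in series).
Σ(L/K) = 483/558 + 185/28.8 = 0.8656 + 6.424 = 7.289 d
q = ΔH / Σ(L/K) = 6.08 / 7.289 = 0.8341 m/d (same in every zone)
Zone A: v = q/n = 0.8341/0.29 = 2.876 m/d → t_A = 483/2.876 = 167.9 d
Zone B: v = q/n = 0.8341/0.27 = 3.089 m/d → t_B = 185/3.089 = 59.88 d
Total t = 167.9 + 59.88 = 227.8 d
   = 227.8 / 365 = 0.624 yr

0.624 years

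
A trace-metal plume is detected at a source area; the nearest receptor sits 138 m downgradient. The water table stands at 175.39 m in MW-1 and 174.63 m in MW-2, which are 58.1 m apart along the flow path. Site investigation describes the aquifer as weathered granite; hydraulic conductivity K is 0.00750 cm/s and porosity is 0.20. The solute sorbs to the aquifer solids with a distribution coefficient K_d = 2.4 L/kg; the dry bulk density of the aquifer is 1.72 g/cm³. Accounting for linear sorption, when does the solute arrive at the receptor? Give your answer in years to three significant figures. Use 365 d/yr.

19.3 years

Hydraulic gradient i = (175.39 − 174.63) / 58.1 = 0.76 / 58.1 = 0.01308
K = 0.00750 cm/s × 864 = 6.480 m/d
Specific discharge q = 6.480 × 0.01308 = 0.08476 m/d
Seepage velocity v = q / n = 0.08476 / 0.20 = 0.4238 m/d
Retardation R = 1 + ρ_b·K_d/n = 1 + 1.72×2.4/0.20 = 21.64
Contaminant velocity v_c = v/R = 0.4238/21.64 = 0.01959 m/d
t = L/v_c = 138/0.01959 = 7046 d
   = 7046/365 = 19.3 yr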